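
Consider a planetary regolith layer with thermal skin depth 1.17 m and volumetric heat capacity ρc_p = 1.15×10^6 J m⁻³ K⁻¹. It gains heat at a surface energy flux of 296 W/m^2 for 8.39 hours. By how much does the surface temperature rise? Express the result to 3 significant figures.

Areal heat capacity C = ρc_p × D = 1.15×10^6 × 1.17 = 1.35×10^6 J/(m²·K).
Net heat input Q = F Δt = 296 × (8.39 hours × 3600 s/hour) = 8.94×10^6 J/m².
ΔT = Q / C = 8.94×10^6 / 1.35×10^6 = 6.64 K.

6.64 K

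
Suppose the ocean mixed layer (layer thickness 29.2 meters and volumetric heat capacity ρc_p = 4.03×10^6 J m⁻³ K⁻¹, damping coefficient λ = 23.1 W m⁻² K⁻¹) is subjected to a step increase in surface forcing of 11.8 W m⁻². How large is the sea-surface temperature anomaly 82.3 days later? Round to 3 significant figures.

Areal heat capacity C = ρc_p × D = 4.03×10^6 × 29.2 = 1.18×10^8 J/(m²·K).
τ = C / λ = 1.18×10^8 / 23.1 = 5.09×10^6 s.
Equilibrium anomaly ΔT_eq = F / λ = 11.8 / 23.1 = 0.511 K.
t = 82.3 days = 7.11×10^6 s, so t/τ = 1.40.
ΔT(t) = ΔT_eq (1 − e^(−t/τ)) = 0.511 × (1 − e^−1.40) = 0.384 K.

0.384 K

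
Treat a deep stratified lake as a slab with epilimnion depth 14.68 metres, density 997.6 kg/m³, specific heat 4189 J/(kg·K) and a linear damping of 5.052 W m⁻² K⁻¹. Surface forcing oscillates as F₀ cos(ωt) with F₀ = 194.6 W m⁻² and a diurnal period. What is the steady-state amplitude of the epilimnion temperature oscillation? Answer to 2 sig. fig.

0.044 K

Areal heat capacity C = ρ c_p D = 997.6 × 4189 × 14.68 = 6.13×10^7 J/(m^2 K).
Angular frequency ω = 2π / T = 2π / 86400 s = 7.27×10^-5 s⁻¹.
√((Cω)² + λ²) = √((4460)² + 5.052²) = 4460 W/(m²·K).
Amplitude A = F₀ / √((Cω)²+λ²) = 194.6 / 4460 = 0.0436 K.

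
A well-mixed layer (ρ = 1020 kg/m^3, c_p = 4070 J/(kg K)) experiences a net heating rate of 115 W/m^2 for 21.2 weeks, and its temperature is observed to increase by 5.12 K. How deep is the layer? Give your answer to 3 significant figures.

69.4 m

Heat input Q = F Δt = 115 × 1.28×10^7 s = 1.47×10^9 J/m².
Required areal heat capacity C = Q / ΔT = 2.88×10^8 J/(m²·K).
Depth D = C / (ρ c_p) = 2.88×10^8 / (1020 × 4070) = 69.4 m.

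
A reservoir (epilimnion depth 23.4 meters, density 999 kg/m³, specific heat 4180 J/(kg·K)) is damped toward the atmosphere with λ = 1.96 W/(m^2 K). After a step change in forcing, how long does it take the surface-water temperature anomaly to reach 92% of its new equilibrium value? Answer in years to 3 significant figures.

Areal heat capacity C = ρ c_p D = 999 × 4180 × 23.4 = 9.77×10^7 J/(m²·K).
τ = C / λ = 9.77×10^7 / 1.96 = 4.99×10^7 s.
Fraction reached: 1 − e^(−t/τ) = 0.92 ⇒ t = −τ ln(1 − 0.92) = τ × 2.53.
t = 1.26×10^8 s = 3.99 years.

3.99 years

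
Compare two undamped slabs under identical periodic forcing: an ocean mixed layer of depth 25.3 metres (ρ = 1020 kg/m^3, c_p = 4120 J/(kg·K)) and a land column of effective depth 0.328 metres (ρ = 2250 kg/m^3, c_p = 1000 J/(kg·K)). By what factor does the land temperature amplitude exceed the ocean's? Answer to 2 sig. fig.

C_ocean = 1020 × 4120 × 25.3 = 1.06×10^8 J/(m²·K).
C_land = 2250 × 1000 × 0.328 = 7.38×10^5 J/(m²·K).
Undamped amplitude ∝ 1/C, so A_land/A_ocean = C_ocean/C_land = 144.

140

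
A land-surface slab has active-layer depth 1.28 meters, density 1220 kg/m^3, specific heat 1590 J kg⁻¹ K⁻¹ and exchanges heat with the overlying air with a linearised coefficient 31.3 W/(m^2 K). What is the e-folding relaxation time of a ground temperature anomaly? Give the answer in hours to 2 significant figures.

22 hours

Areal heat capacity C = ρ c_p D = 1220 × 1590 × 1.28 = 2.48×10^6 J/(m^2 K).
Relaxation time τ = C / λ = 2.48×10^6 / 31.3 = 79300 s.
In hours: 79300 s / (3600 s/hour) = 22.0 hours.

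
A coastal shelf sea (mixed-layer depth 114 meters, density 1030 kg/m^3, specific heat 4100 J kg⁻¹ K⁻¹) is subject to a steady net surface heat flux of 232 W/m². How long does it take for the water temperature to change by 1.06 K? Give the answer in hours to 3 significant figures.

Areal heat capacity C = ρ c_p D = 1030 × 4100 × 114 = 4.81×10^8 J/(m²·K).
Time required: Δt = C ΔT / F = 4.81×10^8 × 1.06 / 232 = 2.20×10^6 s.
In hours: 2.20×10^6 s / (3600 s/hour) = 611 hours.

611 hours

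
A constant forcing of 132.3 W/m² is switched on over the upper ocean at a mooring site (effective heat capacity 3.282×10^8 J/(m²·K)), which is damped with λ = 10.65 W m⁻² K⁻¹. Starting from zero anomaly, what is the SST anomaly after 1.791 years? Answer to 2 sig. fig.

10 K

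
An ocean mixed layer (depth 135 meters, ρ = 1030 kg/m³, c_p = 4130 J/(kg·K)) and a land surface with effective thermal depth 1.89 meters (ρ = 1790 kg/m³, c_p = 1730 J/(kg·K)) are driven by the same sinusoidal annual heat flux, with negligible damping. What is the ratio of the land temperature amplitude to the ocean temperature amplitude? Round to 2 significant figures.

C_ocean = 1030 × 4130 × 135 = 5.74×10^8 J/(m²·K).
C_land = 1790 × 1730 × 1.89 = 5.85×10^6 J/(m²·K).
Undamped amplitude ∝ 1/C, so A_land/A_ocean = C_ocean/C_land = 98.1.

98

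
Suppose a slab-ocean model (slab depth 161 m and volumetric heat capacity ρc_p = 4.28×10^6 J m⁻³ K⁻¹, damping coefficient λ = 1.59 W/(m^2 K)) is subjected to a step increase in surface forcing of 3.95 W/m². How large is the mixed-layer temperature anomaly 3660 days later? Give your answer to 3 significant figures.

1.29 K

Areal heat capacity C = ρc_p × D = 4.28×10^6 × 161 = 6.89×10^8 J/(m²·K).
τ = C / λ = 6.89×10^8 / 1.59 = 4.33×10^8 s.
Equilibrium anomaly ΔT_eq = F / λ = 3.95 / 1.59 = 2.48 K.
t = 3660 days = 3.16×10^8 s, so t/τ = 0.730.
ΔT(t) = ΔT_eq (1 − e^(−t/τ)) = 2.48 × (1 − e^−0.730) = 1.29 K.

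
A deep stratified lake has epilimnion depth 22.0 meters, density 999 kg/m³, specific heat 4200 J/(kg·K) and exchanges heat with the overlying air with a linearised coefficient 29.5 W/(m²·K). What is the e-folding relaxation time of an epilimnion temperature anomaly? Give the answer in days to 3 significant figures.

Areal heat capacity C = ρ c_p D = 999 × 4200 × 22.0 = 9.23×10^7 J m⁻² K⁻¹.
Relaxation time τ = C / λ = 9.23×10^7 / 29.5 = 3.13×10^6 s.
In days: 3.13×10^6 s / (86400 s/day) = 36.2 days.

36.2 days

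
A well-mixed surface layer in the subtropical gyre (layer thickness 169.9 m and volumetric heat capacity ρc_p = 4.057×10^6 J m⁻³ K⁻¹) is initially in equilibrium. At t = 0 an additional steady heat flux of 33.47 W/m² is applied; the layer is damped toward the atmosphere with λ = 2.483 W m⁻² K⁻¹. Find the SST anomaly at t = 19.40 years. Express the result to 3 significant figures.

12.0 K

Areal heat capacity C = ρc_p × D = 4.057×10^6 × 169.9 = 6.89×10^8 J/(m²·K).
τ = C / λ = 6.89×10^8 / 2.483 = 2.78×10^8 s.
Equilibrium anomaly ΔT_eq = F / λ = 33.47 / 2.483 = 13.5 K.
t = 19.40 years = 6.12×10^8 s, so t/τ = 2.21.
ΔT(t) = ΔT_eq (1 − e^(−t/τ)) = 13.5 × (1 − e^−2.21) = 12.0 K.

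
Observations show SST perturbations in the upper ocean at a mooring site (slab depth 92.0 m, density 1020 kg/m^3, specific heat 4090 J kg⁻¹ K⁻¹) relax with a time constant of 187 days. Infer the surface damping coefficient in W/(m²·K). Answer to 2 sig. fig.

24

Areal heat capacity C = ρ c_p D = 1020 × 4090 × 92.0 = 3.84×10^8 J/(m²·K).
τ = 187 days = 1.62×10^7 s.
λ = C / τ = 3.84×10^8 / 1.62×10^7 = 23.8 W/(m²·K).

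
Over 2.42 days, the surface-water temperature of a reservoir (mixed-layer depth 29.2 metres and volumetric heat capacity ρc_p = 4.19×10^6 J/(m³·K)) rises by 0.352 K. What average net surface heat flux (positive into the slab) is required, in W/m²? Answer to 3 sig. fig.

Areal heat capacity C = ρc_p × D = 4.19×10^6 × 29.2 = 1.22×10^8 J/(m²·K).
Required heat per unit area: Q = C ΔT = 1.22×10^8 × 0.352 = 4.31×10^7 J/m².
Flux F = Q / Δt = 4.31×10^7 / 2.09×10^5 s = 206 W/m².

206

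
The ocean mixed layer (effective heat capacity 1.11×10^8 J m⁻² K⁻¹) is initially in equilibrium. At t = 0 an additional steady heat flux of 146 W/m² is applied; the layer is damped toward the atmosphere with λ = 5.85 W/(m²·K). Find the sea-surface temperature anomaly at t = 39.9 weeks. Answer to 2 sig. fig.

18 K

Areal heat capacity C = 1.11×10^8 J m⁻² K⁻¹ (given).
τ = C / λ = 1.11×10^8 / 5.85 = 1.90×10^7 s.
Equilibrium anomaly ΔT_eq = F / λ = 146 / 5.85 = 25.0 K.
t = 39.9 weeks = 2.41×10^7 s, so t/τ = 1.27.
ΔT(t) = ΔT_eq (1 − e^(−t/τ)) = 25.0 × (1 − e^−1.27) = 18.0 K.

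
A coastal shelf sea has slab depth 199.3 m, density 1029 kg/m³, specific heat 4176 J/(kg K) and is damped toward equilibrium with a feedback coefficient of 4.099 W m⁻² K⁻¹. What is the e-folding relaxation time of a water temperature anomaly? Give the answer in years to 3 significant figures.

Areal heat capacity C = ρ c_p D = 1029 × 4176 × 199.3 = 8.56×10^8 J/(m²·K).
Relaxation time τ = C / λ = 8.56×10^8 / 4.099 = 2.09×10^8 s.
In years: 2.09×10^8 s / (3.156×10^7 s/year) = 6.62 years.

6.62 years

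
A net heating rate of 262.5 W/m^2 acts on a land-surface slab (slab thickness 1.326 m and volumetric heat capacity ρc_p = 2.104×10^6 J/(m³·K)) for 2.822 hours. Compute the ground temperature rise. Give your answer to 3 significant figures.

0.956 K

Areal heat capacity C = ρc_p × D = 2.104×10^6 × 1.326 = 2.79×10^6 J/(m²·K).
Net heat input Q = F Δt = 262.5 × (2.822 hours × 3600 s/hour) = 2.67×10^6 J/m².
ΔT = Q / C = 2.67×10^6 / 2.79×10^6 = 0.956 K.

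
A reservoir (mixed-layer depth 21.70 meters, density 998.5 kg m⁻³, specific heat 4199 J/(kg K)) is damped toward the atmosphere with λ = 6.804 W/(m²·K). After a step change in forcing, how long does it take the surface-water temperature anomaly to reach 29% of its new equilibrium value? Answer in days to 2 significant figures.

Areal heat capacity C = ρ c_p D = 998.5 × 4199 × 21.70 = 9.10×10^7 J/(m^2 K).
τ = C / λ = 9.10×10^7 / 6.804 = 1.34×10^7 s.
Fraction reached: 1 − e^(−t/τ) = 0.29 ⇒ t = −τ ln(1 − 0.29) = τ × 0.342.
t = 4.58×10^6 s = 53.0 days.

53 days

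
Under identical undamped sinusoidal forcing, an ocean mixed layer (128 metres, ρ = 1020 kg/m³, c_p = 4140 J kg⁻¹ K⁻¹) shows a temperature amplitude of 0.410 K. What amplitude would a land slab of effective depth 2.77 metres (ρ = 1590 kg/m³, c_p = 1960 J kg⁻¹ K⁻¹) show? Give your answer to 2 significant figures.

26 K

C_ocean = 5.41×10^8 J/(m²·K); C_land = 8.63×10^6 J/(m²·K).
A ∝ 1/C ⇒ A_land = A_ocean × C_ocean/C_land = 0.410 × 62.6 = 25.7 K.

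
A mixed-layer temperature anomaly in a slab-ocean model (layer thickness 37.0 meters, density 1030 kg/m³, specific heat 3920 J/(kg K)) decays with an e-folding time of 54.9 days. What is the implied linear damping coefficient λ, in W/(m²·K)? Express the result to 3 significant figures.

Areal heat capacity C = ρ c_p D = 1030 × 3920 × 37.0 = 1.49×10^8 J/(m²·K).
τ = 54.9 days = 4.74×10^6 s.
λ = C / τ = 1.49×10^8 / 4.74×10^6 = 31.5 W/(m²·K).

31.5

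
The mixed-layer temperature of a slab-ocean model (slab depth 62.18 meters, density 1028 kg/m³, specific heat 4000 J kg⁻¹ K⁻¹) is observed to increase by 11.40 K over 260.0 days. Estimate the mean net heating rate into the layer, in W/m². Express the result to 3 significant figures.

130

Areal heat capacity C = ρ c_p D = 1028 × 4000 × 62.18 = 2.56×10^8 J/(m²·K).
Required heat per unit area: Q = C ΔT = 2.56×10^8 × 11.40 = 2.91×10^9 J/m².
Flux F = Q / Δt = 2.91×10^9 / 2.25×10^7 s = 130 W/m².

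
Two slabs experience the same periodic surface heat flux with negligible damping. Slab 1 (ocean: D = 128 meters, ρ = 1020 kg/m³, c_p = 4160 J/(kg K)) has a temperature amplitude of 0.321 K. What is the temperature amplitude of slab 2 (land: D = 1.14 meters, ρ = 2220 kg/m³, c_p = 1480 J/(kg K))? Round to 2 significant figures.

47 K

C_ocean = 5.43×10^8 J/(m²·K); C_land = 3.75×10^6 J/(m²·K).
A ∝ 1/C ⇒ A_land = A_ocean × C_ocean/C_land = 0.321 × 145 = 46.5 K.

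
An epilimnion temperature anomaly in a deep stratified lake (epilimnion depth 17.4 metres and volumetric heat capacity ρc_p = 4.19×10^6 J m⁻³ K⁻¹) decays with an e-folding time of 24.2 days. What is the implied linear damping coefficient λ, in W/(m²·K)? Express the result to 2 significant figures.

35

Areal heat capacity C = ρc_p × D = 4.19×10^6 × 17.4 = 7.29×10^7 J/(m²·K).
τ = 24.2 days = 2.09×10^6 s.
λ = C / τ = 7.29×10^7 / 2.09×10^6 = 34.9 W/(m²·K).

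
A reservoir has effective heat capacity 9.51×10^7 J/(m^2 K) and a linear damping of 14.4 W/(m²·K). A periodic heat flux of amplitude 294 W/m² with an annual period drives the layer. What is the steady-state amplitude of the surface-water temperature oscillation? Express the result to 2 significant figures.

12 K

Areal heat capacity C = 9.51×10^7 J/(m^2 K) (given).
Angular frequency ω = 2π / T = 2π / 3.15×10^7 s = 1.99×10^-7 s⁻¹.
√((Cω)² + λ²) = √((18.9)² + 14.4²) = 23.8 W/(m²·K).
Amplitude A = F₀ / √((Cω)²+λ²) = 294 / 23.8 = 12.4 K.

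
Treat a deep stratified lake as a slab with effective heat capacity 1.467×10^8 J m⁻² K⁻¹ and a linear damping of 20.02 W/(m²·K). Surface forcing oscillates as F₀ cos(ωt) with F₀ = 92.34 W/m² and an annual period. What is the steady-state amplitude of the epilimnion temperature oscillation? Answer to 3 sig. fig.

2.61 K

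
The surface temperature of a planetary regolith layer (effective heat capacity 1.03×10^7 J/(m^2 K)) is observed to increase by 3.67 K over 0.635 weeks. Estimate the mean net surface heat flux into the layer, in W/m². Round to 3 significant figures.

98.4

Areal heat capacity C = 1.03×10^7 J/(m^2 K) (given).
Required heat per unit area: Q = C ΔT = 1.03×10^7 × 3.67 = 3.78×10^7 J/m².
Flux F = Q / Δt = 3.78×10^7 / 3.84×10^5 s = 98.4 W/m².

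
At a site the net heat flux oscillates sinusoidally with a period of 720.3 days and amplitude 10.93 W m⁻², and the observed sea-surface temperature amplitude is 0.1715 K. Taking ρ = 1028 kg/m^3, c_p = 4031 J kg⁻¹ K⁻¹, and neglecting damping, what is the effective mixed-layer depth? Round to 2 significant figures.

150 m

ω = 2π / 6.22×10^7 s = 1.01×10^-7 s⁻¹.
Required C = F₀ / (A ω) = 10.93 / (0.1715 × 1.01×10^-7) = 6.31×10^8 J/(m²·K).
D = C / (ρ c_p) = 6.31×10^8 / (1028 × 4031) = 152 m.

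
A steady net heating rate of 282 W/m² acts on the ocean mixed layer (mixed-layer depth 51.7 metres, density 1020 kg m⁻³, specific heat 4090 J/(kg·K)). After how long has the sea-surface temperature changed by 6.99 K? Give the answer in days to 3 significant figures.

Areal heat capacity C = ρ c_p D = 1020 × 4090 × 51.7 = 2.16×10^8 J/(m^2 K).
Time required: Δt = C ΔT / F = 2.16×10^8 × 6.99 / 282 = 5.35×10^6 s.
In days: 5.35×10^6 s / (86400 s/day) = 61.9 days.

61.9 days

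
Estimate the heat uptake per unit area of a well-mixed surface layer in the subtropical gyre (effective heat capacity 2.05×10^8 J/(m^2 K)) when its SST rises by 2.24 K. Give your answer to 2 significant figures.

4.6×10^8

Areal heat capacity C = 2.05×10^8 J/(m^2 K) (given).
ΔQ = C ΔT = 2.05×10^8 × 2.24 = 4.59×10^8 J/m².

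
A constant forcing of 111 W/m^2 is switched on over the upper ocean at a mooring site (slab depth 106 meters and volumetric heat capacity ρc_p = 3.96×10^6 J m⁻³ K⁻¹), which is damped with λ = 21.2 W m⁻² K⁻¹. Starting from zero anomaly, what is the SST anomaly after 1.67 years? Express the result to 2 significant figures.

4.9 K

Areal heat capacity C = ρc_p × D = 3.96×10^6 × 106 = 4.20×10^8 J/(m²·K).
τ = C / λ = 4.20×10^8 / 21.2 = 1.98×10^7 s.
Equilibrium anomaly ΔT_eq = F / λ = 111 / 21.2 = 5.24 K.
t = 1.67 years = 5.27×10^7 s, so t/τ = 2.66.
ΔT(t) = ΔT_eq (1 − e^(−t/τ)) = 5.24 × (1 − e^−2.66) = 4.87 K.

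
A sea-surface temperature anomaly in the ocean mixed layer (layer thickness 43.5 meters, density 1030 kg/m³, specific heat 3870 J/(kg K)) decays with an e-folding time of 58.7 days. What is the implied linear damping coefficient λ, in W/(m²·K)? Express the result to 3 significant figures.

34.2

Areal heat capacity C = ρ c_p D = 1030 × 3870 × 43.5 = 1.73×10^8 J m⁻² K⁻¹.
τ = 58.7 days = 5.07×10^6 s.
λ = C / τ = 1.73×10^8 / 5.07×10^6 = 34.2 W/(m²·K).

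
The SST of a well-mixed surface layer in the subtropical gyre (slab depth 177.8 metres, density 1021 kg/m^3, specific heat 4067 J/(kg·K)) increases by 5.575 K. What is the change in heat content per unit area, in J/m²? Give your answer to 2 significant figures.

Areal heat capacity C = ρ c_p D = 1021 × 4067 × 177.8 = 7.38×10^8 J/(m²·K).
ΔQ = C ΔT = 7.38×10^8 × 5.575 = 4.12×10^9 J/m².

4.1×10^9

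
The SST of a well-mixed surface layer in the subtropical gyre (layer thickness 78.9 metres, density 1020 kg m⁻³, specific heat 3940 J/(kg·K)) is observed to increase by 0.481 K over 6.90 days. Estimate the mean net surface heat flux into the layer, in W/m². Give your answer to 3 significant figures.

256

Areal heat capacity C = ρ c_p D = 1020 × 3940 × 78.9 = 3.17×10^8 J/(m²·K).
Required heat per unit area: Q = C ΔT = 3.17×10^8 × 0.481 = 1.53×10^8 J/m².
Flux F = Q / Δt = 1.53×10^8 / 5.96×10^5 s = 256 W/m².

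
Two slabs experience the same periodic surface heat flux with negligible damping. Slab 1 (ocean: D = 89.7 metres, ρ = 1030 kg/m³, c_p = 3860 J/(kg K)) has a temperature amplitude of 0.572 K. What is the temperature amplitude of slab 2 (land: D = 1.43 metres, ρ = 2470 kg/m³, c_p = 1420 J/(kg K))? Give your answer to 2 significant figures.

41 K

C_ocean = 3.57×10^8 J/(m²·K); C_land = 5.02×10^6 J/(m²·K).
A ∝ 1/C ⇒ A_land = A_ocean × C_ocean/C_land = 0.572 × 71.1 = 40.7 K.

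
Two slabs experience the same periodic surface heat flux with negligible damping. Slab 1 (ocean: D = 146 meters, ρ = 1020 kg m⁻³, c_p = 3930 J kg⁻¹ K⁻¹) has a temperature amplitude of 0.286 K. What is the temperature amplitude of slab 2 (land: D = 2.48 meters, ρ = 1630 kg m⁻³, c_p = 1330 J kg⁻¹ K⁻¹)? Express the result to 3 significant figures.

31.1 K

C_ocean = 5.85×10^8 J/(m²·K); C_land = 5.38×10^6 J/(m²·K).
A ∝ 1/C ⇒ A_land = A_ocean × C_ocean/C_land = 0.286 × 109 = 31.1 K.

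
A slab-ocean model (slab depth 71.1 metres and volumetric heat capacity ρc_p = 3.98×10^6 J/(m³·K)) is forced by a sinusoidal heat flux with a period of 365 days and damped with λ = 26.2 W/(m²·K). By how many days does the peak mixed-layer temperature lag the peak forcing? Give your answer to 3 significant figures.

66.0 days

Areal heat capacity C = ρc_p × D = 3.98×10^6 × 71.1 = 2.83×10^8 J/(m²·K).
ω = 2π / 3.15×10^7 s = 1.99×10^-7 s⁻¹.
Phase lag φ = arctan(Cω/λ) = arctan(56.4/26.2) = 1.14 rad.
Time lag = φ / ω = 1.14 / 1.99×10^-7 = 5.70×10^6 s = 66.0 days.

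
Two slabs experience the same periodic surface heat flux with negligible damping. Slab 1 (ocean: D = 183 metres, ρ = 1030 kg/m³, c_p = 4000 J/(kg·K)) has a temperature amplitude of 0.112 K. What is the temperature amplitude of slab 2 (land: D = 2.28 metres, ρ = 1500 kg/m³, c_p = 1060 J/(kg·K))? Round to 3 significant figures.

C_ocean = 7.54×10^8 J/(m²·K); C_land = 3.63×10^6 J/(m²·K).
A ∝ 1/C ⇒ A_land = A_ocean × C_ocean/C_land = 0.112 × 208 = 23.3 K.

23.3 K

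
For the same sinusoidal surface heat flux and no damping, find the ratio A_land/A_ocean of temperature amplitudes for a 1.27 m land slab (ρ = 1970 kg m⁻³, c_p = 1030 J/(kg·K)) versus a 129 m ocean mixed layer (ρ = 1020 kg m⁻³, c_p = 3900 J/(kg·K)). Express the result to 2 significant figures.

C_ocean = 1020 × 3900 × 129 = 5.13×10^8 J/(m²·K).
C_land = 1970 × 1030 × 1.27 = 2.58×10^6 J/(m²·K).
Undamped amplitude ∝ 1/C, so A_land/A_ocean = C_ocean/C_land = 199.

200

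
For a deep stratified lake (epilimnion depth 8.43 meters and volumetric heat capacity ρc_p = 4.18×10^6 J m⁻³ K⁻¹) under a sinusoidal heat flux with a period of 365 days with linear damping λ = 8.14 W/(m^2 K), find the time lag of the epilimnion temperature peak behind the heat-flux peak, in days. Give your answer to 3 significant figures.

41.3 days

Areal heat capacity C = ρc_p × D = 4.18×10^6 × 8.43 = 3.52×10^7 J m⁻² K⁻¹.
ω = 2π / 3.15×10^7 s = 1.99×10^-7 s⁻¹.
Phase lag φ = arctan(Cω/λ) = arctan(7.02/8.14) = 0.712 rad.
Time lag = φ / ω = 0.712 / 1.99×10^-7 = 3.57×10^6 s = 41.3 days.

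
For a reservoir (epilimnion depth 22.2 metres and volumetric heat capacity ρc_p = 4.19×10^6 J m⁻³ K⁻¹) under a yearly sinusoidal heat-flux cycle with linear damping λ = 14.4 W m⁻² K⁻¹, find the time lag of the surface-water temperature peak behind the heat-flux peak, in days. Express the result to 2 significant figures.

53 days

Areal heat capacity C = ρc_p × D = 4.19×10^6 × 22.2 = 9.30×10^7 J m⁻² K⁻¹.
ω = 2π / 3.15×10^7 s = 1.99×10^-7 s⁻¹.
Phase lag φ = arctan(Cω/λ) = arctan(18.5/14.4) = 0.910 rad.
Time lag = φ / ω = 0.910 / 1.99×10^-7 = 4.57×10^6 s = 52.9 days.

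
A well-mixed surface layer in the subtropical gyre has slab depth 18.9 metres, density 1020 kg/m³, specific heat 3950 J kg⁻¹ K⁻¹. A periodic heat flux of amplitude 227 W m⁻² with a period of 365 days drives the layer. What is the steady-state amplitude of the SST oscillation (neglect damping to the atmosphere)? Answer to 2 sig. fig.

Areal heat capacity C = ρ c_p D = 1020 × 3950 × 18.9 = 7.61×10^7 J/(m^2 K).
Angular frequency ω = 2π / T = 2π / 3.15×10^7 s = 1.99×10^-7 s⁻¹.
Cω = 7.61×10^7 × 1.99×10^-7 = 15.2 W/(m²·K).
Amplitude A = F₀ / (Cω) = 227 / 15.2 = 15.0 K.

15 K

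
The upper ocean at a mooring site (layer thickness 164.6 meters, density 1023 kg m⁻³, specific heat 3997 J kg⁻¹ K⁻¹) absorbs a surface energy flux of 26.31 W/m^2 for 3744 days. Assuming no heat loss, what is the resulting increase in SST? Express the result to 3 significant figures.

Areal heat capacity C = ρ c_p D = 1023 × 3997 × 164.6 = 6.73×10^8 J/(m²·K).
Net heat input Q = F Δt = 26.31 × (3744 days × 86400 s/day) = 8.51×10^9 J/m².
ΔT = Q / C = 8.51×10^9 / 6.73×10^8 = 12.6 K.

12.6 K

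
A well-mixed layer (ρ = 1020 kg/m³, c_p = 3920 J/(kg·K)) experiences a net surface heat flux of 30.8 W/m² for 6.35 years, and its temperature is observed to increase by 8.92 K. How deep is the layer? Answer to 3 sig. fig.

173 m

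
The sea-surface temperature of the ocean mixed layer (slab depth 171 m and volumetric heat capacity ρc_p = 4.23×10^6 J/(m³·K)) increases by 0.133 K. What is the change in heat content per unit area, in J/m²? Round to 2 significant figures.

Areal heat capacity C = ρc_p × D = 4.23×10^6 × 171 = 7.23×10^8 J m⁻² K⁻¹.
ΔQ = C ΔT = 7.23×10^8 × 0.133 = 9.62×10^7 J/m².

9.6×10^7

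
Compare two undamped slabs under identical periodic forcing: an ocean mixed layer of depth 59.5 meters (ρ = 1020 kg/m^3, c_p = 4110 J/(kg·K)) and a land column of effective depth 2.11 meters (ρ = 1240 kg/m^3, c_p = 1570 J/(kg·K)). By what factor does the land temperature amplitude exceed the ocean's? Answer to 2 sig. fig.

C_ocean = 1020 × 4110 × 59.5 = 2.49×10^8 J/(m²·K).
C_land = 1240 × 1570 × 2.11 = 4.11×10^6 J/(m²·K).
Undamped amplitude ∝ 1/C, so A_land/A_ocean = C_ocean/C_land = 60.7.

61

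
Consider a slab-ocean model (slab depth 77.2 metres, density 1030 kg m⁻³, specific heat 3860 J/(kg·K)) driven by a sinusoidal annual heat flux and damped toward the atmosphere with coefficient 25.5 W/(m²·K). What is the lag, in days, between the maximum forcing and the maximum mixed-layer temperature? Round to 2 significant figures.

Areal heat capacity C = ρ c_p D = 1030 × 3860 × 77.2 = 3.07×10^8 J/(m²·K).
ω = 2π / 3.15×10^7 s = 1.99×10^-7 s⁻¹.
Phase lag φ = arctan(Cω/λ) = arctan(61.2/25.5) = 1.18 rad.
Time lag = φ / ω = 1.18 / 1.99×10^-7 = 5.90×10^6 s = 68.3 days.

68 days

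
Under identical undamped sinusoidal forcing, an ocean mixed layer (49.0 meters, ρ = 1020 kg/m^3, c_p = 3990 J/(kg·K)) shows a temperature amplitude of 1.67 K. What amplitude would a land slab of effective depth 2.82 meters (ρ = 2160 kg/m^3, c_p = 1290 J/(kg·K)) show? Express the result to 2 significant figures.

C_ocean = 1.99×10^8 J/(m²·K); C_land = 7.86×10^6 J/(m²·K).
A ∝ 1/C ⇒ A_land = A_ocean × C_ocean/C_land = 1.67 × 25.4 = 42.4 K.

42 K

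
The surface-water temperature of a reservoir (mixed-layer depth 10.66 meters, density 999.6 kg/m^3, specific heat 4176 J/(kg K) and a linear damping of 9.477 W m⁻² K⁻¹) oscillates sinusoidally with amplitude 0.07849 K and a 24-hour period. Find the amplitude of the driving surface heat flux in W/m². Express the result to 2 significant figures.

250

Areal heat capacity C = ρ c_p D = 999.6 × 4176 × 10.66 = 4.45×10^7 J/(m²·K).
ω = 2π / 86400 s = 7.27×10^-5 s⁻¹.
√((Cω)² + λ²) = √((3240)² + 9.477²) = 3240 W/(m²·K).
F₀ = A × √((Cω)²+λ²) = 0.07849 × 3240 = 254 W/m².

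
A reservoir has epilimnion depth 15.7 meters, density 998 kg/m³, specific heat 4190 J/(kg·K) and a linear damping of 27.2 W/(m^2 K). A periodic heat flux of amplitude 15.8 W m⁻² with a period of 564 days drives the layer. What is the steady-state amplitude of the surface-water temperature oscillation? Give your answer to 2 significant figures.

Areal heat capacity C = ρ c_p D = 998 × 4190 × 15.7 = 6.57×10^7 J/(m^2 K).
Angular frequency ω = 2π / T = 2π / 4.87×10^7 s = 1.29×10^-7 s⁻¹.
√((Cω)² + λ²) = √((8.47)² + 27.2²) = 28.5 W/(m²·K).
Amplitude A = F₀ / √((Cω)²+λ²) = 15.8 / 28.5 = 0.555 K.

0.55 K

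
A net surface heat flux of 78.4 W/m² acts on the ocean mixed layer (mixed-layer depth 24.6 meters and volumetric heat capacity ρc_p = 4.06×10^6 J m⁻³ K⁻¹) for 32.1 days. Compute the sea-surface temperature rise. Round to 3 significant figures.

2.18 K

Areal heat capacity C = ρc_p × D = 4.06×10^6 × 24.6 = 9.99×10^7 J/(m²·K).
Net heat input Q = F Δt = 78.4 × (32.1 days × 86400 s/day) = 2.17×10^8 J/m².
ΔT = Q / C = 2.17×10^8 / 9.99×10^7 = 2.18 K.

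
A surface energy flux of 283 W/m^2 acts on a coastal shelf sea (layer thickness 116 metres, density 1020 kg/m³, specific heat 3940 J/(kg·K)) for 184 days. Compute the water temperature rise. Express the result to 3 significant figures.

Areal heat capacity C = ρ c_p D = 1020 × 3940 × 116 = 4.66×10^8 J m⁻² K⁻¹.
Net heat input Q = F Δt = 283 × (184 days × 86400 s/day) = 4.50×10^9 J/m².
ΔT = Q / C = 4.50×10^9 / 4.66×10^8 = 9.65 K.

9.65 K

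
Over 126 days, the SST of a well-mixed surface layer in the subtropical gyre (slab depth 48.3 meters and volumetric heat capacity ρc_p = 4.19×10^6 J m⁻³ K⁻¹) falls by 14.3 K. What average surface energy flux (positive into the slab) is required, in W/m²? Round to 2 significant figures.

Areal heat capacity C = ρc_p × D = 4.19×10^6 × 48.3 = 2.02×10^8 J/(m^2 K).
Required heat per unit area: Q = C ΔT = 2.02×10^8 × -14.3 = -2.89×10^9 J/m².
Flux F = Q / Δt = -2.89×10^9 / 1.09×10^7 s = -266 W/m².

-270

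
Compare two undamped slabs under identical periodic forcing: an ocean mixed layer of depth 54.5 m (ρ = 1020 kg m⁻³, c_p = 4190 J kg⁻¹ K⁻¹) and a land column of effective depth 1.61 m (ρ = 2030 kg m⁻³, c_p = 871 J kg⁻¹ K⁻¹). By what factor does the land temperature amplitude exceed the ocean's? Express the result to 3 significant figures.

81.8

C_ocean = 1020 × 4190 × 54.5 = 2.33×10^8 J/(m²·K).
C_land = 2030 × 871 × 1.61 = 2.85×10^6 J/(m²·K).
Undamped amplitude ∝ 1/C, so A_land/A_ocean = C_ocean/C_land = 81.8.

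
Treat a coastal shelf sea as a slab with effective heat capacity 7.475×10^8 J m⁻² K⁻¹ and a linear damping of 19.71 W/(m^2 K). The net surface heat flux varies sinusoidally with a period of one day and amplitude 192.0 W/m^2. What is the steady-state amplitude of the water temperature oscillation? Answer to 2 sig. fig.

0.0035 K

Areal heat capacity C = 7.475×10^8 J m⁻² K⁻¹ (given).
Angular frequency ω = 2π / T = 2π / 86400 s = 7.27×10^-5 s⁻¹.
√((Cω)² + λ²) = √((54400)² + 19.71²) = 54400 W/(m²·K).
Amplitude A = F₀ / √((Cω)²+λ²) = 192.0 / 54400 = 0.00353 K.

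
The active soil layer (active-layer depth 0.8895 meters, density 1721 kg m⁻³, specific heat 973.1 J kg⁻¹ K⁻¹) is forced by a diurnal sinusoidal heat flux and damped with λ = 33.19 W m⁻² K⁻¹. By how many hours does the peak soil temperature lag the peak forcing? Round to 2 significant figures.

4.9 hours

Areal heat capacity C = ρ c_p D = 1721 × 973.1 × 0.8895 = 1.49×10^6 J/(m^2 K).
ω = 2π / 86400 s = 7.27×10^-5 s⁻¹.
Phase lag φ = arctan(Cω/λ) = arctan(108/33.19) = 1.27 rad.
Time lag = φ / ω = 1.27 / 7.27×10^-5 = 17500 s = 4.86 hours.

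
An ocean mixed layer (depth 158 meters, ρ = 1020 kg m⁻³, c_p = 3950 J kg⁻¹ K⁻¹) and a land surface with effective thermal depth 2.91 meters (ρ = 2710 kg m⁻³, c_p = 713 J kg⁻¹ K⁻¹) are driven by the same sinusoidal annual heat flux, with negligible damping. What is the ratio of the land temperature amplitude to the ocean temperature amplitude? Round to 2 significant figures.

110

C_ocean = 1020 × 3950 × 158 = 6.37×10^8 J/(m²·K).
C_land = 2710 × 713 × 2.91 = 5.62×10^6 J/(m²·K).
Undamped amplitude ∝ 1/C, so A_land/A_ocean = C_ocean/C_land = 113.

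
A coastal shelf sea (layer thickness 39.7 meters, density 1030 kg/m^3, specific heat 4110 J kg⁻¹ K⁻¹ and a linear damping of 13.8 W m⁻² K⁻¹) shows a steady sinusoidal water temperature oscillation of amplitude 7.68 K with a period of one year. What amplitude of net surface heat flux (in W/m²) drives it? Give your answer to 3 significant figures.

Areal heat capacity C = ρ c_p D = 1030 × 4110 × 39.7 = 1.68×10^8 J m⁻² K⁻¹.
ω = 2π / 3.15×10^7 s = 1.99×10^-7 s⁻¹.
√((Cω)² + λ²) = √((33.5)² + 13.8²) = 36.2 W/(m²·K).
F₀ = A × √((Cω)²+λ²) = 7.68 × 36.2 = 278 W/m².

278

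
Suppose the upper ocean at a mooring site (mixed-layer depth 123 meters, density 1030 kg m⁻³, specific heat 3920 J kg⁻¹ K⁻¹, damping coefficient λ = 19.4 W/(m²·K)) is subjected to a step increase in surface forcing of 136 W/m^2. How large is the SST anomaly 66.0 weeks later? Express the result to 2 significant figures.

Areal heat capacity C = ρ c_p D = 1030 × 3920 × 123 = 4.97×10^8 J/(m²·K).
τ = C / λ = 4.97×10^8 / 19.4 = 2.56×10^7 s.
Equilibrium anomaly ΔT_eq = F / λ = 136 / 19.4 = 7.01 K.
t = 66.0 weeks = 3.99×10^7 s, so t/τ = 1.56.
ΔT(t) = ΔT_eq (1 − e^(−t/τ)) = 7.01 × (1 − e^−1.56) = 5.54 K.

5.5 K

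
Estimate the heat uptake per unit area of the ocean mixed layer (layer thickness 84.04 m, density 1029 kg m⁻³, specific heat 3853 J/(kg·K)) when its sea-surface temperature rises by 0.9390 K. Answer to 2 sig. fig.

3.1×10^8

Areal heat capacity C = ρ c_p D = 1029 × 3853 × 84.04 = 3.33×10^8 J/(m^2 K).
ΔQ = C ΔT = 3.33×10^8 × 0.9390 = 3.13×10^8 J/m².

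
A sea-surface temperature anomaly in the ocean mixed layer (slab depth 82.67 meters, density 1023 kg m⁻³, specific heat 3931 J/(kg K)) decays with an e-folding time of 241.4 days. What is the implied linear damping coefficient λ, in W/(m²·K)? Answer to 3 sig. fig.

15.9

Areal heat capacity C = ρ c_p D = 1023 × 3931 × 82.67 = 3.32×10^8 J/(m²·K).
τ = 241.4 days = 2.09×10^7 s.
λ = C / τ = 3.32×10^8 / 2.09×10^7 = 15.9 W/(m²·K).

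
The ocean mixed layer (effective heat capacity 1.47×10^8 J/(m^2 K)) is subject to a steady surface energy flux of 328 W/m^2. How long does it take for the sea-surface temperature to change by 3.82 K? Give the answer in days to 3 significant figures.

19.8 days

Areal heat capacity C = 1.47×10^8 J/(m^2 K) (given).
Time required: Δt = C ΔT / F = 1.47×10^8 × 3.82 / 328 = 1.71×10^6 s.
In days: 1.71×10^6 s / (86400 s/day) = 19.8 days.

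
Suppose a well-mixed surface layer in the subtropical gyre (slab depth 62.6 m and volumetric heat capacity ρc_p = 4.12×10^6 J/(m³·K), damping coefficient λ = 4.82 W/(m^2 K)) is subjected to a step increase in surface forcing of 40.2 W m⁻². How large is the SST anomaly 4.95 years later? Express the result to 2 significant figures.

Areal heat capacity C = ρc_p × D = 4.12×10^6 × 62.6 = 2.58×10^8 J/(m^2 K).
τ = C / λ = 2.58×10^8 / 4.82 = 5.35×10^7 s.
Equilibrium anomaly ΔT_eq = F / λ = 40.2 / 4.82 = 8.34 K.
t = 4.95 years = 1.56×10^8 s, so t/τ = 2.92.
ΔT(t) = ΔT_eq (1 − e^(−t/τ)) = 8.34 × (1 − e^−2.92) = 7.89 K.

7.9 K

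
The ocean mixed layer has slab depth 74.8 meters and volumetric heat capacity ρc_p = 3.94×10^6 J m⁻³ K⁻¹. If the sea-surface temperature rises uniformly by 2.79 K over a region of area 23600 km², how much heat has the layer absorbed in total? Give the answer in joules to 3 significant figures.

Areal heat capacity C = ρc_p × D = 3.94×10^6 × 74.8 = 2.95×10^8 J/(m^2 K).
Heat per unit area: q = C ΔT = 2.95×10^8 × 2.79 = 8.22×10^8 J/m².
Total heat: Q = q × A = 8.22×10^8 × (23600 × 10⁶ m²) = 1.94×10^19 J.

1.94×10^19 J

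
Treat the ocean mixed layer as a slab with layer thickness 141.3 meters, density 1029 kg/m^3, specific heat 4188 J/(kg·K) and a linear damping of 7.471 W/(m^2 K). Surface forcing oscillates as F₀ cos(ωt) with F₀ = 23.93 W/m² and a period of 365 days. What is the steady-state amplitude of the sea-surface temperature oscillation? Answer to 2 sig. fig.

Areal heat capacity C = ρ c_p D = 1029 × 4188 × 141.3 = 6.09×10^8 J/(m^2 K).
Angular frequency ω = 2π / T = 2π / 3.15×10^7 s = 1.99×10^-7 s⁻¹.
√((Cω)² + λ²) = √((121)² + 7.471²) = 122 W/(m²·K).
Amplitude A = F₀ / √((Cω)²+λ²) = 23.93 / 122 = 0.197 K.

0.20 K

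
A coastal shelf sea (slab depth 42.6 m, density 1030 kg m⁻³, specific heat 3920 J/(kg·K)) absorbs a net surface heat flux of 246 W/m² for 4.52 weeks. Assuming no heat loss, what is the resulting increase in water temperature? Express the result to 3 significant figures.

Areal heat capacity C = ρ c_p D = 1030 × 3920 × 42.6 = 1.72×10^8 J m⁻² K⁻¹.
Net heat input Q = F Δt = 246 × (4.52 weeks × 6.048×10^5 s/week) = 6.72×10^8 J/m².
ΔT = Q / C = 6.72×10^8 / 1.72×10^8 = 3.91 K.

3.91 K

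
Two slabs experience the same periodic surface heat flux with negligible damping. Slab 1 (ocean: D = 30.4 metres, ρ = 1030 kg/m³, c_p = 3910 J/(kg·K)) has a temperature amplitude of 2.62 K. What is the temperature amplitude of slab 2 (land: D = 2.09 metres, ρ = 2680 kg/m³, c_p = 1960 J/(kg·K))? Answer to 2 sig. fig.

29 K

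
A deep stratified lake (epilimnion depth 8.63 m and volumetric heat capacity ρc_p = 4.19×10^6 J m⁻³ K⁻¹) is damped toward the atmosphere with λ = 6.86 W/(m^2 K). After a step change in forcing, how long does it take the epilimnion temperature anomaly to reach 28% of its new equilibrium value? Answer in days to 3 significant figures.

Areal heat capacity C = ρc_p × D = 4.19×10^6 × 8.63 = 3.62×10^7 J/(m²·K).
τ = C / λ = 3.62×10^7 / 6.86 = 5.27×10^6 s.
Fraction reached: 1 − e^(−t/τ) = 0.28 ⇒ t = −τ ln(1 − 0.28) = τ × 0.329.
t = 1.73×10^6 s = 20.0 days.

20.0 days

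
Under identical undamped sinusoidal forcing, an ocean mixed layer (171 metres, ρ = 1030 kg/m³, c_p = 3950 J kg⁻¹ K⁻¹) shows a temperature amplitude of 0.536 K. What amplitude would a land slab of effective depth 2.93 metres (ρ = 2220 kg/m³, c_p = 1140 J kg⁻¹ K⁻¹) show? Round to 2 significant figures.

50 K

C_ocean = 6.96×10^8 J/(m²·K); C_land = 7.42×10^6 J/(m²·K).
A ∝ 1/C ⇒ A_land = A_ocean × C_ocean/C_land = 0.536 × 93.8 = 50.3 K.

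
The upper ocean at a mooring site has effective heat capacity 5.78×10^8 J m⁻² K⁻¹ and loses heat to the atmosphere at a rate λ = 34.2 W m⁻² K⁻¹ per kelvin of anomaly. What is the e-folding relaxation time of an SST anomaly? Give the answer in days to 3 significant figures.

196 days

Areal heat capacity C = 5.78×10^8 J m⁻² K⁻¹ (given).
Relaxation time τ = C / λ = 5.78×10^8 / 34.2 = 1.69×10^7 s.
In days: 1.69×10^7 s / (86400 s/day) = 196 days.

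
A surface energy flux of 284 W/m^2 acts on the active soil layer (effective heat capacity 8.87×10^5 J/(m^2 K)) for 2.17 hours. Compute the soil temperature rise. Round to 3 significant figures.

2.50 K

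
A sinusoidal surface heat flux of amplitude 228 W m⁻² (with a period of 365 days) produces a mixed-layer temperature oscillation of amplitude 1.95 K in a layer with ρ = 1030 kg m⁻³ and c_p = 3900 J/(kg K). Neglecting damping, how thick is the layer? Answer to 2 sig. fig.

ω = 2π / 3.15×10^7 s = 1.99×10^-7 s⁻¹.
Required C = F₀ / (A ω) = 228 / (1.95 × 1.99×10^-7) = 5.87×10^8 J/(m²·K).
D = C / (ρ c_p) = 5.87×10^8 / (1030 × 3900) = 146 m.

150 m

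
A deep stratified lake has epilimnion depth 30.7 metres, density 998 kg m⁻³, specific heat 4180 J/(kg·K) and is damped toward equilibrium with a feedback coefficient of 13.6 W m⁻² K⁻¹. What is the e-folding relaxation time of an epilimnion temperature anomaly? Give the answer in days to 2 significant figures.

110 days

Areal heat capacity C = ρ c_p D = 998 × 4180 × 30.7 = 1.28×10^8 J m⁻² K⁻¹.
Relaxation time τ = C / λ = 1.28×10^8 / 13.6 = 9.42×10^6 s.
In days: 9.42×10^6 s / (86400 s/day) = 109 days.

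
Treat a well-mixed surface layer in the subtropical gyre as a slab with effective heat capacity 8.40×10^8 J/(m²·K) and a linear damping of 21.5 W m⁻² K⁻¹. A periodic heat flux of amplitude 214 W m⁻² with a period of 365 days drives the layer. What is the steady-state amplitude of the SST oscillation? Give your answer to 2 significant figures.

Areal heat capacity C = 8.40×10^8 J/(m²·K) (given).
Angular frequency ω = 2π / T = 2π / 3.15×10^7 s = 1.99×10^-7 s⁻¹.
√((Cω)² + λ²) = √((167)² + 21.5²) = 169 W/(m²·K).
Amplitude A = F₀ / √((Cω)²+λ²) = 214 / 169 = 1.27 K.

1.3 K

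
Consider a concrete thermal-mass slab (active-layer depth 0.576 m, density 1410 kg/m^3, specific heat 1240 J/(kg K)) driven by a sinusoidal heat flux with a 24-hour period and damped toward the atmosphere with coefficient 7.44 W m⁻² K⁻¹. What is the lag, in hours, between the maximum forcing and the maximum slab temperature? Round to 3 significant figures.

5.61 hours

Areal heat capacity C = ρ c_p D = 1410 × 1240 × 0.576 = 1.01×10^6 J m⁻² K⁻¹.
ω = 2π / 86400 s = 7.27×10^-5 s⁻¹.
Phase lag φ = arctan(Cω/λ) = arctan(73.2/7.44) = 1.47 rad.
Time lag = φ / ω = 1.47 / 7.27×10^-5 = 20200 s = 5.61 hours.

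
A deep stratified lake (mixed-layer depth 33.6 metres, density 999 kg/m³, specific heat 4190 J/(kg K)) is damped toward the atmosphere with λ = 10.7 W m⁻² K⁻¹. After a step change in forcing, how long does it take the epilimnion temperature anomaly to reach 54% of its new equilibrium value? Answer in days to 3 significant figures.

Areal heat capacity C = ρ c_p D = 999 × 4190 × 33.6 = 1.41×10^8 J/(m^2 K).
τ = C / λ = 1.41×10^8 / 10.7 = 1.31×10^7 s.
Fraction reached: 1 − e^(−t/τ) = 0.54 ⇒ t = −τ ln(1 − 0.54) = τ × 0.777.
t = 1.02×10^7 s = 118 days.

118 days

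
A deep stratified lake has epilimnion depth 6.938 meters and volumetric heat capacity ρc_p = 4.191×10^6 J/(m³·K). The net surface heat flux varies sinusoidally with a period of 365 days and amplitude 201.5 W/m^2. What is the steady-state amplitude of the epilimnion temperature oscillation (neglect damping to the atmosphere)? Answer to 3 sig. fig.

34.8 K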